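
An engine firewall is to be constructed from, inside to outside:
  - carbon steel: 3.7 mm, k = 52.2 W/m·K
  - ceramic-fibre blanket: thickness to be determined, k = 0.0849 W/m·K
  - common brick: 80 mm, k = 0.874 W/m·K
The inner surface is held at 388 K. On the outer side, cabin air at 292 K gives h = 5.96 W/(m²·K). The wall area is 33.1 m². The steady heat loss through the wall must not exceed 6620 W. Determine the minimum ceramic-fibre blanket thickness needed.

Thermal resistances in series:
R_carbon steel = L/(kA) = 0.0037/(52.2×33.1) = 2.141×10^-6 K/W
R_common brick = L/(kA) = 0.08/(0.874×33.1) = 0.002765 K/W
R_outer film = 1/(h_o·A) = 1/(5.96×33.1) = 0.005069 K/W
Sum of the known resistances R_other = 0.007837 K/W
Required total resistance R_tot = ΔT/Q_allow = 96/6620 = 0.0145 K/W
R_ceramic-fibre blanket = R_tot − R_other = 0.006665 K/W
L = R·k·A = 0.006665×0.0849×33.1

L ≈ 18.7 mm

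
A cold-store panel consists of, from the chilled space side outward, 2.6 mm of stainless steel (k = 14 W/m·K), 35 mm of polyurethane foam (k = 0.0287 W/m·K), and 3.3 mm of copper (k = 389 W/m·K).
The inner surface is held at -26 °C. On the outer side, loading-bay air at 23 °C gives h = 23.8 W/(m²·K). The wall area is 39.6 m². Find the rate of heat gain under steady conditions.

Q ≈ 1540 W

Treating each layer as a thermal resistance in series:
R_stainless steel = L/(kA) = 0.0026/(14×39.6) = 4.69×10^-6 K/W
R_polyurethane foam = L/(kA) = 0.035/(0.0287×39.6) = 0.0308 K/W
R_copper = L/(kA) = 0.0033/(389×39.6) = 2.142×10^-7 K/W
R_outer film = 1/(h_o·A) = 1/(23.8×39.6) = 0.001061 K/W
R_total = 0.03186 K/W
Q = ΔT / R_total = 49 / 0.03186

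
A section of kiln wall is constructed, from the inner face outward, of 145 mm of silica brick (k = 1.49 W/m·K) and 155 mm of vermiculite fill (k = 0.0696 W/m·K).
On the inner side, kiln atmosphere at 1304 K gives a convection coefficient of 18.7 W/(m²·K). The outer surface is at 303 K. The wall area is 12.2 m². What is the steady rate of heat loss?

Treating each layer as a thermal resistance in series:
R_inner film = 1/(h_i·A) = 1/(18.7×12.2) = 0.004383 K/W
R_silica brick = L/(kA) = 0.145/(1.49×12.2) = 0.007977 K/W
R_vermiculite fill = L/(kA) = 0.155/(0.0696×12.2) = 0.1825 K/W
R_total = 0.1949 K/W
Q = ΔT / R_total = 1001 / 0.1949

Q ≈ 5140 W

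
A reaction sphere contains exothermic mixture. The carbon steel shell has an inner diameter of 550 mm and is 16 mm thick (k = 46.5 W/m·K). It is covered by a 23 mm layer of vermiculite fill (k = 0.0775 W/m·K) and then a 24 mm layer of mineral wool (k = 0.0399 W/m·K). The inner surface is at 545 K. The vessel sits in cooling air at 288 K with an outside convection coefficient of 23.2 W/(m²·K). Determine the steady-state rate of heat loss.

Spherical conduction: R = (1/r_in − 1/r_out)/(4πk) per layer; series-sum.
R_carbon steel shell = (1/0.275 − 1/0.291)/(4π×46.5) = 3.422×10^-4 K/W
R_vermiculite fill = (1/0.291 − 1/0.314)/(4π×0.0775) = 0.2585 K/W
R_mineral wool = (1/0.314 − 1/0.338)/(4π×0.0399) = 0.451 K/W
R_outer film = 1/(h·4πr_o²) = 1/(23.2×4π×0.338²) = 0.03002 K/W
R_total = 0.7398 K/W
Q = ΔT/R_total = 257/0.7398

Q ≈ 347 W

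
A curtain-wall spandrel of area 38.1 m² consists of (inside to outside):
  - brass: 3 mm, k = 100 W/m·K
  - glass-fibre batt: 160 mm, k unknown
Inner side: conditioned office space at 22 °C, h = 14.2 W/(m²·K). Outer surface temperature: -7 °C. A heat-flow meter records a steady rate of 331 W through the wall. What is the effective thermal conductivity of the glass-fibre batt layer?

Series thermal resistances:
R_inner film = 1/(h_i·A) = 1/(14.2×38.1) = 0.001848 K/W
R_brass = L/(kA) = 0.003/(100×38.1) = 7.874×10^-7 K/W
Sum of known resistances R_other = 0.001849 K/W
Total R = ΔT/Q = 29/331 = 0.08761 K/W
R_glass-fibre batt = R_total − R_other = 0.08576 K/W
k = L/(R·A) = 0.16/(0.08576×38.1)

k ≈ 0.049 W/(m·K)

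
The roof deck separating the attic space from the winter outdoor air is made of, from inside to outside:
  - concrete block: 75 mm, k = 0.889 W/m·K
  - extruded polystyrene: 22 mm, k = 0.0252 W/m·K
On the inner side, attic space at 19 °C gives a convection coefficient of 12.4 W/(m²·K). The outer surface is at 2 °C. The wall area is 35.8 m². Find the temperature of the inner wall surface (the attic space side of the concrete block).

T ≈ 17.7 °C

Thermal resistances in series:
R_inner film = 1/(h_i·A) = 1/(12.4×35.8) = 0.002253 K/W
R_concrete block = L/(kA) = 0.075/(0.889×35.8) = 0.002357 K/W
R_extruded polystyrene = L/(kA) = 0.022/(0.0252×35.8) = 0.02439 K/W
R_total = 0.029 K/W;  Q = ΔT/R_total = 17/0.029 = 586.3 W
T_interface = T_inner − Q·ΣR(inner→interface) = 19 − 586×0.002253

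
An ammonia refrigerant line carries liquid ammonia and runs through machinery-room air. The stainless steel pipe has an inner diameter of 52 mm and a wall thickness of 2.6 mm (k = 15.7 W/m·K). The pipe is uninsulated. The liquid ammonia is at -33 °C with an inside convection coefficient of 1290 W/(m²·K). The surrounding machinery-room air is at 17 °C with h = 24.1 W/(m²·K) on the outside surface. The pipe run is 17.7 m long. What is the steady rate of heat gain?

Cylindrical conduction, so R = ln(r₂/r₁)/(2πkL) per layer, in series:
R_inner film = 1/(h_i·2πr₁L) = 1/(1290×2π×0.026×17.7) = 2.681×10^-4 K/W
R_stainless steel pipe wall = ln(28.6/26)/(2π×15.7×17.7) = 5.459×10^-5 K/W
R_outer film = 1/(h_o·2πr_oL) = 1/(24.1×2π×0.0286×17.7) = 0.01305 K/W
R_total = 0.01337 K/W
Q = ΔT/R_total = 50/0.01337

Q ≈ 3740 W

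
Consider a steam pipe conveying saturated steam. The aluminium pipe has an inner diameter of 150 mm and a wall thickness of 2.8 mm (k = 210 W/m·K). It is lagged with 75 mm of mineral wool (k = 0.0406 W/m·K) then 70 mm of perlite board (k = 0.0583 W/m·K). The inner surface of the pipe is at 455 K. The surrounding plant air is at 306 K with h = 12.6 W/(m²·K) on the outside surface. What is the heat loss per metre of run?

Radial resistances (cylindrical: R_cond = ln(r_o/r_i)/(2πkL), R_conv = 1/(h·2πrL)):
R_aluminium pipe wall = ln(77.8/75)/(2π×210×1) = 2.778×10^-5 K/W
R_mineral wool = ln(152.8/77.8)/(2π×0.0406×1) = 2.646 K/W
R_perlite board = ln(222.8/152.8)/(2π×0.0583×1) = 1.03 K/W
R_outer film = 1/(h_o·2πr_oL) = 1/(12.6×2π×0.2228×1) = 0.05669 K/W
R_total = 3.732 K/W
Q = ΔT/R_total = 149/3.732

q′ ≈ 39.9 W/m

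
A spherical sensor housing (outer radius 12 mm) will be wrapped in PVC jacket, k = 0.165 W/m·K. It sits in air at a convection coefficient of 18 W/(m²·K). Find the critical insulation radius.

r_cr ≈ 18.3 mm

For a sphere r_cr = 2k/h = 2×0.165/18
r_cr = 18.3 mm; since the bare radius (12 mm) is below r_cr, adding a thin layer of insulation will *increase* heat loss.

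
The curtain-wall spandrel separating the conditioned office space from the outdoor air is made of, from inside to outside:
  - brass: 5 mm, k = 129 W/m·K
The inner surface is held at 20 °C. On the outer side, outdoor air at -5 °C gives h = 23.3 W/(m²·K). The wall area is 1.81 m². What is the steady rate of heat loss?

Thermal resistances in series:
R_brass = L/(kA) = 0.005/(129×1.81) = 2.141×10^-5 K/W
R_outer film = 1/(h_o·A) = 1/(23.3×1.81) = 0.02371 K/W
R_total = 0.02373 K/W
Q = ΔT / R_total = 25 / 0.02373

Q ≈ 1050 W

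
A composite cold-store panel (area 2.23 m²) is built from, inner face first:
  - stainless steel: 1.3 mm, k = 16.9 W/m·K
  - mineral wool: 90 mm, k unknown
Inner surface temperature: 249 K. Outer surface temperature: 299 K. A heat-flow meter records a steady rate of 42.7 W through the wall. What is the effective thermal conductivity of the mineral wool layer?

Series thermal resistances:
R_stainless steel = L/(kA) = 0.0013/(16.9×2.23) = 3.449×10^-5 K/W
Sum of known resistances R_other = 3.449×10^-5 K/W
Total R = ΔT/Q = 50/42.7 = 1.171 K/W
R_mineral wool = R_total − R_other = 1.171 K/W
k = L/(R·A) = 0.09/(1.171×2.23)

k ≈ 0.0345 W/(m·K)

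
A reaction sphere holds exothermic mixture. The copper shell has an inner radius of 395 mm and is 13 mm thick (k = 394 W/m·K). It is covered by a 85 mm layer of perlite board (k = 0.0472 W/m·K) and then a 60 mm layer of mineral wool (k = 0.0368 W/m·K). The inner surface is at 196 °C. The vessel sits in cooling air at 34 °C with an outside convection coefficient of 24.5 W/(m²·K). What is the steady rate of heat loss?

Q ≈ 135 W

Radial (spherical) resistances in series:
R_copper shell = (1/0.395 − 1/0.408)/(4π×394) = 1.629×10^-5 K/W
R_perlite board = (1/0.408 − 1/0.493)/(4π×0.0472) = 0.7125 K/W
R_mineral wool = (1/0.493 − 1/0.553)/(4π×0.0368) = 0.4759 K/W
R_outer film = 1/(h·4πr_o²) = 1/(24.5×4π×0.553²) = 0.01062 K/W
R_total = 1.199 K/W
Q = ΔT/R_total = 162/1.199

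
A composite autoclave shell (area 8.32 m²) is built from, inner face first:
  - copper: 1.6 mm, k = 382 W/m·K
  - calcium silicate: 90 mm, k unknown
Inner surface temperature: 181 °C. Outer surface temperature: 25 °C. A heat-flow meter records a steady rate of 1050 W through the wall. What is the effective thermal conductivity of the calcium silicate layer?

Model the wall as resistances in series:
R_copper = L/(kA) = 0.0016/(382×8.32) = 5.034×10^-7 K/W
Sum of known resistances R_other = 5.034×10^-7 K/W
Total R = ΔT/Q = 156/1050 = 0.1486 K/W
R_calcium silicate = R_total − R_other = 0.1486 K/W
k = L/(R·A) = 0.09/(0.1486×8.32)

k ≈ 0.0728 W/(m·K)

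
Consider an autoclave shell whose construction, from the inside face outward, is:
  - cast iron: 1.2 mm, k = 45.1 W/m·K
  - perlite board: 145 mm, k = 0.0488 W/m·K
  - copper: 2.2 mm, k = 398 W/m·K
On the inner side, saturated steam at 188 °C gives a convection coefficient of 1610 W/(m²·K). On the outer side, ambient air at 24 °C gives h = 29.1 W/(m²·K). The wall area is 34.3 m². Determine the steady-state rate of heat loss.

Q ≈ 1870 W

Series thermal resistances:
R_inner film = 1/(h_i·A) = 1/(1610×34.3) = 1.811×10^-5 K/W
R_cast iron = L/(kA) = 0.0012/(45.1×34.3) = 7.757×10^-7 K/W
R_perlite board = L/(kA) = 0.145/(0.0488×34.3) = 0.08663 K/W
R_copper = L/(kA) = 0.0022/(398×34.3) = 1.612×10^-7 K/W
R_outer film = 1/(h_o·A) = 1/(29.1×34.3) = 0.001002 K/W
R_total = 0.08765 K/W
Q = ΔT / R_total = 164 / 0.08765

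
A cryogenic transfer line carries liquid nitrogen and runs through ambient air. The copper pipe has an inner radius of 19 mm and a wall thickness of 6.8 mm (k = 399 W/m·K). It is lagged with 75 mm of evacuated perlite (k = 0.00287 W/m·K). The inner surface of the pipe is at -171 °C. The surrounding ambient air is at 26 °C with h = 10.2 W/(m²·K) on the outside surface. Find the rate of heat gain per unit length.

Treating each annulus and film as a series resistance:
R_copper pipe wall = ln(25.8/19)/(2π×399×1) = 1.22×10^-4 K/W
R_evacuated perlite = ln(100.8/25.8)/(2π×0.00287×1) = 75.57 K/W
R_outer film = 1/(h_o·2πr_oL) = 1/(10.2×2π×0.1008×1) = 0.1548 K/W
R_total = 75.73 K/W
Q = ΔT/R_total = 197/75.73

q′ ≈ 2.6 W/m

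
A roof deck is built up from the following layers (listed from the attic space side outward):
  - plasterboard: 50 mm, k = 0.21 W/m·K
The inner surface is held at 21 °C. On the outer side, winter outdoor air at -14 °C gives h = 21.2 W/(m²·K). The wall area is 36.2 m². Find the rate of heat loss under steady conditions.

Treating each layer as a thermal resistance in series:
R_plasterboard = L/(kA) = 0.05/(0.21×36.2) = 0.006577 K/W
R_outer film = 1/(h_o·A) = 1/(21.2×36.2) = 0.001303 K/W
R_total = 0.00788 K/W
Q = ΔT / R_total = 35 / 0.00788

Q ≈ 4440 W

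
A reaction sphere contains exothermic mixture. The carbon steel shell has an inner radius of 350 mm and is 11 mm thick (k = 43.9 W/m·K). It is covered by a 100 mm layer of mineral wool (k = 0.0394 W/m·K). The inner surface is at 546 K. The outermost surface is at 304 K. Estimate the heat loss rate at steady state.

Each spherical layer contributes R = (1/r_i − 1/r_o)/(4πk):
R_carbon steel shell = (1/0.35 − 1/0.361)/(4π×43.9) = 1.578×10^-4 K/W
R_mineral wool = (1/0.361 − 1/0.461)/(4π×0.0394) = 1.214 K/W
R_total = 1.214 K/W
Q = ΔT/R_total = 242/1.214

Q ≈ 199 W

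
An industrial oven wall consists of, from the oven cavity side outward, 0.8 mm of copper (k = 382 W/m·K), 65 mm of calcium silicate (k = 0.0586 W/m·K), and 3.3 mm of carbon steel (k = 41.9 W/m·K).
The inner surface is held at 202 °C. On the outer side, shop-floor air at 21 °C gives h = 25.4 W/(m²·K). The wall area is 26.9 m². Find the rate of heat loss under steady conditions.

Treating each layer as a thermal resistance in series:
R_copper = L/(kA) = 0.0008/(382×26.9) = 7.785×10^-8 K/W
R_calcium silicate = L/(kA) = 0.065/(0.0586×26.9) = 0.04123 K/W
R_carbon steel = L/(kA) = 0.0033/(41.9×26.9) = 2.928×10^-6 K/W
R_outer film = 1/(h_o·A) = 1/(25.4×26.9) = 0.001464 K/W
R_total = 0.0427 K/W
Q = ΔT / R_total = 181 / 0.0427

Q ≈ 4240 W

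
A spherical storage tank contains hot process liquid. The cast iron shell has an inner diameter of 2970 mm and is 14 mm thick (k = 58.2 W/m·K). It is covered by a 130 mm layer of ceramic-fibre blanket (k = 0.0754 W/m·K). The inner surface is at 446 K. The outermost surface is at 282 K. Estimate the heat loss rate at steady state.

Q ≈ 2920 W

Spherical conduction: R = (1/r_in − 1/r_out)/(4πk) per layer; series-sum.
R_cast iron shell = (1/1.485 − 1/1.499)/(4π×58.2) = 8.599×10^-6 K/W
R_ceramic-fibre blanket = (1/1.499 − 1/1.629)/(4π×0.0754) = 0.05619 K/W
R_total = 0.0562 K/W
Q = ΔT/R_total = 164/0.0562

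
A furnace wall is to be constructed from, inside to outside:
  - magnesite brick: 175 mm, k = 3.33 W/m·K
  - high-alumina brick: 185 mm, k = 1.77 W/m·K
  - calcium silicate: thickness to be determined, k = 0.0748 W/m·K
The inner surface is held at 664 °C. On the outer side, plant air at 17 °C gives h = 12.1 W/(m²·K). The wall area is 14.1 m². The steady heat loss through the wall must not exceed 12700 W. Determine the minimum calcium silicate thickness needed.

Series thermal resistances:
R_magnesite brick = L/(kA) = 0.175/(3.33×14.1) = 0.003727 K/W
R_high-alumina brick = L/(kA) = 0.185/(1.77×14.1) = 0.007413 K/W
R_outer film = 1/(h_o·A) = 1/(12.1×14.1) = 0.005861 K/W
Sum of the known resistances R_other = 0.017 K/W
Required total resistance R_tot = ΔT/Q_allow = 647/12700 = 0.05094 K/W
R_calcium silicate = R_tot − R_other = 0.03394 K/W
L = R·k·A = 0.03394×0.0748×14.1

L ≈ 35.8 mm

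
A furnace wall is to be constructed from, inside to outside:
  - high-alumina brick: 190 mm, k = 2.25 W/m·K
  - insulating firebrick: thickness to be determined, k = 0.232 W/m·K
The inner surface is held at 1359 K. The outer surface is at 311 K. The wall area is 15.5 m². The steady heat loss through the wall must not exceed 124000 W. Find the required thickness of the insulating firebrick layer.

Thermal resistances in series:
R_high-alumina brick = L/(kA) = 0.19/(2.25×15.5) = 0.005448 K/W
Sum of the known resistances R_other = 0.005448 K/W
Required total resistance R_tot = ΔT/Q_allow = 1048/124000 = 0.008452 K/W
R_insulating firebrick = R_tot − R_other = 0.003004 K/W
L = R·k·A = 0.003004×0.232×15.5

L ≈ 10.8 mm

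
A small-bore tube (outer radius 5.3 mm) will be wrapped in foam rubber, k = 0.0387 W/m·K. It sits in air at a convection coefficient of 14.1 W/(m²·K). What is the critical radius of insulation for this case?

For a cylinder r_cr = k/h = 0.0387/14.1
r_cr = 2.74 mm; since the bare radius (5.3 mm) is above r_cr, any added insulation will reduce heat loss.

r_cr ≈ 2.74 mm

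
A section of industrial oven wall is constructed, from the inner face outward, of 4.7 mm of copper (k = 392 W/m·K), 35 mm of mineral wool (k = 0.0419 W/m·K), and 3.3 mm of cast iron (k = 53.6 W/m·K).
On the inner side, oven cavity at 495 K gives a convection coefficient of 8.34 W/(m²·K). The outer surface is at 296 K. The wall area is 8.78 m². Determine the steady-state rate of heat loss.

Q ≈ 1830 W

Thermal resistances in series:
R_inner film = 1/(h_i·A) = 1/(8.34×8.78) = 0.01366 K/W
R_copper = L/(kA) = 0.0047/(392×8.78) = 1.366×10^-6 K/W
R_mineral wool = L/(kA) = 0.035/(0.0419×8.78) = 0.09514 K/W
R_cast iron = L/(kA) = 0.0033/(53.6×8.78) = 7.012×10^-6 K/W
R_total = 0.1088 K/W
Q = ΔT / R_total = 199 / 0.1088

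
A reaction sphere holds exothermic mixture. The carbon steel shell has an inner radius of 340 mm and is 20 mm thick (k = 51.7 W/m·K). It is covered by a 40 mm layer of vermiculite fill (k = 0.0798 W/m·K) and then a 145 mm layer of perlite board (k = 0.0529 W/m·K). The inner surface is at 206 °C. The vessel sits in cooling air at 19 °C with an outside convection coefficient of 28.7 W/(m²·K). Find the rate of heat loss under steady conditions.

Radial (spherical) resistances in series:
R_carbon steel shell = (1/0.34 − 1/0.36)/(4π×51.7) = 2.515×10^-4 K/W
R_vermiculite fill = (1/0.36 − 1/0.4)/(4π×0.0798) = 0.277 K/W
R_perlite board = (1/0.4 − 1/0.545)/(4π×0.0529) = 1.001 K/W
R_outer film = 1/(h·4πr_o²) = 1/(28.7×4π×0.545²) = 0.009335 K/W
R_total = 1.287 K/W
Q = ΔT/R_total = 187/1.287

Q ≈ 145 W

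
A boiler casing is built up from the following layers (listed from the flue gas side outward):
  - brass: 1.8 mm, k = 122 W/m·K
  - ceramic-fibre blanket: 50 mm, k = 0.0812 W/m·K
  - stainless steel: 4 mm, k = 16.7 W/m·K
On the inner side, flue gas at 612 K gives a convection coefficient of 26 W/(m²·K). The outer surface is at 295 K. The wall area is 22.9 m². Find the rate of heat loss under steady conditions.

Thermal resistances in series:
R_inner film = 1/(h_i·A) = 1/(26×22.9) = 0.00168 K/W
R_brass = L/(kA) = 0.0018/(122×22.9) = 6.443×10^-7 K/W
R_ceramic-fibre blanket = L/(kA) = 0.05/(0.0812×22.9) = 0.02689 K/W
R_stainless steel = L/(kA) = 0.004/(16.7×22.9) = 1.046×10^-5 K/W
R_total = 0.02858 K/W
Q = ΔT / R_total = 317 / 0.02858

Q ≈ 11100 W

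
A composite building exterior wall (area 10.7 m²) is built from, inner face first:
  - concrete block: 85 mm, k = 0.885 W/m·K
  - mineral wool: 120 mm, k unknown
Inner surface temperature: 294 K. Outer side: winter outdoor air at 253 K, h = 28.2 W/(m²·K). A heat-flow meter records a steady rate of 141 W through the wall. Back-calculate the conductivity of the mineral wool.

Treating each layer as a thermal resistance in series:
R_concrete block = L/(kA) = 0.085/(0.885×10.7) = 0.008976 K/W
R_outer film = 1/(h_o·A) = 1/(28.2×10.7) = 0.003314 K/W
Sum of known resistances R_other = 0.01229 K/W
Total R = ΔT/Q = 41/141 = 0.2908 K/W
R_mineral wool = R_total − R_other = 0.2785 K/W
k = L/(R·A) = 0.12/(0.2785×10.7)

k ≈ 0.0403 W/(m·K)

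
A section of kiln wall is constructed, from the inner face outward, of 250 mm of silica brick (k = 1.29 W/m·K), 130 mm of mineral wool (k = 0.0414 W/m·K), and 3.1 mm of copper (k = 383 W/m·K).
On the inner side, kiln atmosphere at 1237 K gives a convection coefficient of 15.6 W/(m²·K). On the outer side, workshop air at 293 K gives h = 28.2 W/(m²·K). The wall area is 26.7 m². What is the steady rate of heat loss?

Treating each layer as a thermal resistance in series:
R_inner film = 1/(h_i·A) = 1/(15.6×26.7) = 0.002401 K/W
R_silica brick = L/(kA) = 0.25/(1.29×26.7) = 0.007258 K/W
R_mineral wool = L/(kA) = 0.13/(0.0414×26.7) = 0.1176 K/W
R_copper = L/(kA) = 0.0031/(383×26.7) = 3.031×10^-7 K/W
R_outer film = 1/(h_o·A) = 1/(28.2×26.7) = 0.001328 K/W
R_total = 0.1286 K/W
Q = ΔT / R_total = 944 / 0.1286

Q ≈ 7340 W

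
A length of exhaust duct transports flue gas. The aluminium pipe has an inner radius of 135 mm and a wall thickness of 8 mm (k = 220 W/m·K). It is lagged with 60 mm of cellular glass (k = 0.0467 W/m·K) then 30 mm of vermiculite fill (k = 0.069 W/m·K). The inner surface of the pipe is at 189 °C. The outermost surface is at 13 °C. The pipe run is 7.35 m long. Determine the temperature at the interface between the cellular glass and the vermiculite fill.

T ≈ 50 °C

Per-layer cylindrical resistances, series-summed:
R_aluminium pipe wall = ln(143/135)/(2π×220×7.35) = 5.666×10^-6 K/W
R_cellular glass = ln(203/143)/(2π×0.0467×7.35) = 0.1625 K/W
R_vermiculite fill = ln(233/203)/(2π×0.069×7.35) = 0.04325 K/W
R_total = 0.2057 K/W
Q = ΔT/R_total = 176/0.2057
Q = 856 W
T_interface = T_inner − Q·ΣR(inner→interface) = 189 − 856×0.1625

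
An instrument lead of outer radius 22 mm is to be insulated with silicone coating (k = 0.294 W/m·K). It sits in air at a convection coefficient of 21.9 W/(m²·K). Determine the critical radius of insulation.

For a cylinder r_cr = k/h = 0.294/21.9
r_cr = 13.4 mm; since the bare radius (22 mm) is above r_cr, any added insulation will reduce heat loss.

r_cr ≈ 13.4 mm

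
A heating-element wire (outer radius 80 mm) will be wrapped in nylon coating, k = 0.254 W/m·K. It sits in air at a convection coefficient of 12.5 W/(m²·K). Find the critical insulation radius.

r_cr ≈ 20.3 mm

For a cylinder r_cr = k/h = 0.254/12.5
r_cr = 20.3 mm; since the bare radius (80 mm) is above r_cr, any added insulation will reduce heat loss.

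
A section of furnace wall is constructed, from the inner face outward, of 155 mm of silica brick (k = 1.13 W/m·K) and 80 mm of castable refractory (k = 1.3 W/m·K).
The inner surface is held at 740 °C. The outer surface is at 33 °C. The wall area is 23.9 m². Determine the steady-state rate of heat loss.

Thermal resistances in series:
R_silica brick = L/(kA) = 0.155/(1.13×23.9) = 0.005739 K/W
R_castable refractory = L/(kA) = 0.08/(1.3×23.9) = 0.002575 K/W
R_total = 0.008314 K/W
Q = ΔT / R_total = 707 / 0.008314

Q ≈ 85000 W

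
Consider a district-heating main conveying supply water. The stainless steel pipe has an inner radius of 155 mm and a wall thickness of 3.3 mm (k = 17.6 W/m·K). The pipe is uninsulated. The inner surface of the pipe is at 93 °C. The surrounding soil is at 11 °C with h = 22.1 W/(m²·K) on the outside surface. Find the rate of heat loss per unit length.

q′ ≈ 1790 W/m

For a radial system each layer contributes R = ln(r_out/r_in)/(2πkL); films add R = 1/(hA).
R_stainless steel pipe wall = ln(158.3/155)/(2π×17.6×1) = 1.905×10^-4 K/W
R_outer film = 1/(h_o·2πr_oL) = 1/(22.1×2π×0.1583×1) = 0.04549 K/W
R_total = 0.04568 K/W
Q = ΔT/R_total = 82/0.04568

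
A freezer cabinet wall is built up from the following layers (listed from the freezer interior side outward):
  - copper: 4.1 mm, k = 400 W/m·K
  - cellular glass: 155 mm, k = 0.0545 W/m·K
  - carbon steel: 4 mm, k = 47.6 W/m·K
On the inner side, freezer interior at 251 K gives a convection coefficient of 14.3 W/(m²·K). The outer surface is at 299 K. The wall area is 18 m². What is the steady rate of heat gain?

Model the wall as resistances in series:
R_inner film = 1/(h_i·A) = 1/(14.3×18) = 0.003885 K/W
R_copper = L/(kA) = 0.0041/(400×18) = 5.694×10^-7 K/W
R_cellular glass = L/(kA) = 0.155/(0.0545×18) = 0.158 K/W
R_carbon steel = L/(kA) = 0.004/(47.6×18) = 4.669×10^-6 K/W
R_total = 0.1619 K/W
Q = ΔT / R_total = 48 / 0.1619

Q ≈ 296 W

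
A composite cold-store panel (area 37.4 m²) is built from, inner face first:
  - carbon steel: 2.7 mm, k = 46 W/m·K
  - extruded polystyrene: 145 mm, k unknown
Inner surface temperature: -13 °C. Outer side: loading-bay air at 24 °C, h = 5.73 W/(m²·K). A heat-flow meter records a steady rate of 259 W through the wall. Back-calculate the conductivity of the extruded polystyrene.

Model the wall as resistances in series:
R_carbon steel = L/(kA) = 0.0027/(46×37.4) = 1.569×10^-6 K/W
R_outer film = 1/(h_o·A) = 1/(5.73×37.4) = 0.004666 K/W
Sum of known resistances R_other = 0.004668 K/W
Total R = ΔT/Q = 37/259 = 0.1429 K/W
R_extruded polystyrene = R_total − R_other = 0.1382 K/W
k = L/(R·A) = 0.145/(0.1382×37.4)

k ≈ 0.0281 W/(m·K)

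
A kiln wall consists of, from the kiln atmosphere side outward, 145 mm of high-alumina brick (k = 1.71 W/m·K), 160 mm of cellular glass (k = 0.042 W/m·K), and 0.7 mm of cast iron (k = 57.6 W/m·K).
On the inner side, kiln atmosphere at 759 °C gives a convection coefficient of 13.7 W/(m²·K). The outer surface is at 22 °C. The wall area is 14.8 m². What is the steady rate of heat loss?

Q ≈ 2750 W

Model the wall as resistances in series:
R_inner film = 1/(h_i·A) = 1/(13.7×14.8) = 0.004932 K/W
R_high-alumina brick = L/(kA) = 0.145/(1.71×14.8) = 0.005729 K/W
R_cellular glass = L/(kA) = 0.16/(0.042×14.8) = 0.2574 K/W
R_cast iron = L/(kA) = 0.0007/(57.6×14.8) = 8.211×10^-7 K/W
R_total = 0.2681 K/W
Q = ΔT / R_total = 737 / 0.2681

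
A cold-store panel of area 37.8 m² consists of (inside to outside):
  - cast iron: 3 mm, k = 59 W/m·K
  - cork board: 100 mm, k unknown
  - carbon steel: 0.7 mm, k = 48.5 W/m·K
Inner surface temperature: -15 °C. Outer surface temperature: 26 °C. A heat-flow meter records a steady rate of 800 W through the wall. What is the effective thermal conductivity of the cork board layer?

k ≈ 0.0516 W/(m·K)

Treating each layer as a thermal resistance in series:
R_cast iron = L/(kA) = 0.003/(59×37.8) = 1.345×10^-6 K/W
R_carbon steel = L/(kA) = 0.0007/(48.5×37.8) = 3.818×10^-7 K/W
Sum of known resistances R_other = 1.727×10^-6 K/W
Total R = ΔT/Q = 41/800 = 0.05125 K/W
R_cork board = R_total − R_other = 0.05125 K/W
k = L/(R·A) = 0.1/(0.05125×37.8)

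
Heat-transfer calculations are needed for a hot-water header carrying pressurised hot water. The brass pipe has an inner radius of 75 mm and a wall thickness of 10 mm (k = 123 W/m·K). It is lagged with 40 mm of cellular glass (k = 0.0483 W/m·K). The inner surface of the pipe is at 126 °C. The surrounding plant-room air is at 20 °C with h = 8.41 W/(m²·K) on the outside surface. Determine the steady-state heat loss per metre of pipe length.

Treating each annulus and film as a series resistance:
R_brass pipe wall = ln(85/75)/(2π×123×1) = 1.62×10^-4 K/W
R_cellular glass = ln(125/85)/(2π×0.0483×1) = 1.271 K/W
R_outer film = 1/(h_o·2πr_oL) = 1/(8.41×2π×0.125×1) = 0.1514 K/W
R_total = 1.422 K/W
Q = ΔT/R_total = 106/1.422

q′ ≈ 74.5 W/m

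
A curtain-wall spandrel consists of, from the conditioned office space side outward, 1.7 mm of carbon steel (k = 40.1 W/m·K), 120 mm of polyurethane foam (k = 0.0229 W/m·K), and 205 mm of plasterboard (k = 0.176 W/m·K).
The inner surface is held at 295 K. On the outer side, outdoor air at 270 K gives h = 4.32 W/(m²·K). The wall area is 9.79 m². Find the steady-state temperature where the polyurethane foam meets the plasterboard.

Model the wall as resistances in series:
R_carbon steel = L/(kA) = 0.0017/(40.1×9.79) = 4.33×10^-6 K/W
R_polyurethane foam = L/(kA) = 0.12/(0.0229×9.79) = 0.5353 K/W
R_plasterboard = L/(kA) = 0.205/(0.176×9.79) = 0.119 K/W
R_outer film = 1/(h_o·A) = 1/(4.32×9.79) = 0.02364 K/W
R_total = 0.6779 K/W;  Q = ΔT/R_total = 25/0.6779 = 36.88 W
T_interface = T_inner − Q·ΣR(inner→interface) = 295 − 36.9×0.5353

T ≈ 275 K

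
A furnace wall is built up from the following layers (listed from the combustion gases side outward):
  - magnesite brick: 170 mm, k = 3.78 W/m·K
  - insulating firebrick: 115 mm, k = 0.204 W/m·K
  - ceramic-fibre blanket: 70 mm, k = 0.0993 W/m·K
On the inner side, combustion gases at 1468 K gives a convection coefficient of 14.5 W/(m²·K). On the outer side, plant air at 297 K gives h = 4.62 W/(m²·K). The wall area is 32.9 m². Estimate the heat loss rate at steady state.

Series thermal resistances:
R_inner film = 1/(h_i·A) = 1/(14.5×32.9) = 0.002096 K/W
R_magnesite brick = L/(kA) = 0.17/(3.78×32.9) = 0.001367 K/W
R_insulating firebrick = L/(kA) = 0.115/(0.204×32.9) = 0.01713 K/W
R_ceramic-fibre blanket = L/(kA) = 0.07/(0.0993×32.9) = 0.02143 K/W
R_outer film = 1/(h_o·A) = 1/(4.62×32.9) = 0.006579 K/W
R_total = 0.0486 K/W
Q = ΔT / R_total = 1171 / 0.0486

Q ≈ 24100 W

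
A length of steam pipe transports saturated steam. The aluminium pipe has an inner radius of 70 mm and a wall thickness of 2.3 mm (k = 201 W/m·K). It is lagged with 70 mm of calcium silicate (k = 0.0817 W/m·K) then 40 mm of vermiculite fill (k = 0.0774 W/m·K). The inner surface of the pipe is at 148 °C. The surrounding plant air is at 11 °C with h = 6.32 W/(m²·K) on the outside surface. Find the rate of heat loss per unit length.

Radial resistances (cylindrical: R_cond = ln(r_o/r_i)/(2πkL), R_conv = 1/(h·2πrL)):
R_aluminium pipe wall = ln(72.3/70)/(2π×201×1) = 2.56×10^-5 K/W
R_calcium silicate = ln(142.3/72.3)/(2π×0.0817×1) = 1.319 K/W
R_vermiculite fill = ln(182.3/142.3)/(2π×0.0774×1) = 0.5094 K/W
R_outer film = 1/(h_o·2πr_oL) = 1/(6.32×2π×0.1823×1) = 0.1381 K/W
R_total = 1.967 K/W
Q = ΔT/R_total = 137/1.967

q′ ≈ 69.7 W/m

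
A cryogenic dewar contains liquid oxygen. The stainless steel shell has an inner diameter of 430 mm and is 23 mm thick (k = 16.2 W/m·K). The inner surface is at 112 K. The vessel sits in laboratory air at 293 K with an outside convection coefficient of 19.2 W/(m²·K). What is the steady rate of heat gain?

For a spherical shell R = (1/r₁ − 1/r₂)/(4πk); film R = 1/(h·4πr²). In series:
R_stainless steel shell = (1/0.215 − 1/0.238)/(4π×16.2) = 0.002208 K/W
R_outer film = 1/(h·4πr_o²) = 1/(19.2×4π×0.238²) = 0.07317 K/W
R_total = 0.07538 K/W
Q = ΔT/R_total = 181/0.07538

Q ≈ 2400 W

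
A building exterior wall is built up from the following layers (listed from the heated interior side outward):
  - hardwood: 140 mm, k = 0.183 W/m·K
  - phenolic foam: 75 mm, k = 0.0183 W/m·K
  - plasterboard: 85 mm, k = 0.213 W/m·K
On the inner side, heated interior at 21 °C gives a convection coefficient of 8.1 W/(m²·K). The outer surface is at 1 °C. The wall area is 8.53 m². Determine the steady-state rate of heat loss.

Using the resistance-network approach (series):
R_inner film = 1/(h_i·A) = 1/(8.1×8.53) = 0.01447 K/W
R_hardwood = L/(kA) = 0.14/(0.183×8.53) = 0.08969 K/W
R_phenolic foam = L/(kA) = 0.075/(0.0183×8.53) = 0.4805 K/W
R_plasterboard = L/(kA) = 0.085/(0.213×8.53) = 0.04678 K/W
R_total = 0.6314 K/W
Q = ΔT / R_total = 20 / 0.6314

Q ≈ 31.7 W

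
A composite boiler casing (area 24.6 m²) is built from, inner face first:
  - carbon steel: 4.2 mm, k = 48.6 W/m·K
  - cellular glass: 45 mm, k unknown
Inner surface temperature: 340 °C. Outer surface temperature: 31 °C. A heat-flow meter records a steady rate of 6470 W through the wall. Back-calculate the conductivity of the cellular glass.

k ≈ 0.0383 W/(m·K)

Series thermal resistances:
R_carbon steel = L/(kA) = 0.0042/(48.6×24.6) = 3.513×10^-6 K/W
Sum of known resistances R_other = 3.513×10^-6 K/W
Total R = ΔT/Q = 309/6470 = 0.04776 K/W
R_cellular glass = R_total − R_other = 0.04776 K/W
k = L/(R·A) = 0.045/(0.04776×24.6)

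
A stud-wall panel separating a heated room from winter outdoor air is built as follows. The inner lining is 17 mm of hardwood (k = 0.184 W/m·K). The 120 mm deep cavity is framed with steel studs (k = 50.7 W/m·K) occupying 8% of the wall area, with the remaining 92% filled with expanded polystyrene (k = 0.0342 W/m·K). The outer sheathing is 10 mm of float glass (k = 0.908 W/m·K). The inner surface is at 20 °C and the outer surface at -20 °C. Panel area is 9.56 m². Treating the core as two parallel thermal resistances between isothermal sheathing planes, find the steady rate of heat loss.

Q ≈ 2880 W

Sheathing layers in series; stud and cavity paths in parallel between them.
R_inner = 0.017/(0.184×9.56) = 0.009664 K/W
R_stud  = 0.12/(50.7×0.08×9.56) = 0.003095 K/W
R_cav   = 0.12/(0.0342×0.92×9.56) = 0.3989 K/W
1/R_core = 1/R_stud + 1/R_cav → R_core = 0.003071 K/W
R_outer = 0.01/(0.908×9.56) = 0.001152 K/W
R_total = 0.01389 K/W
Q = ΔT/R_total = 40/0.01389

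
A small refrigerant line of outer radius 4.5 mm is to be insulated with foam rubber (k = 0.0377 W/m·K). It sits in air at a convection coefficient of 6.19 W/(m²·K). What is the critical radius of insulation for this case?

r_cr ≈ 6.09 mm

For a cylinder r_cr = k/h = 0.0377/6.19
r_cr = 6.09 mm; since the bare radius (4.5 mm) is below r_cr, adding a thin layer of insulation will *increase* heat loss.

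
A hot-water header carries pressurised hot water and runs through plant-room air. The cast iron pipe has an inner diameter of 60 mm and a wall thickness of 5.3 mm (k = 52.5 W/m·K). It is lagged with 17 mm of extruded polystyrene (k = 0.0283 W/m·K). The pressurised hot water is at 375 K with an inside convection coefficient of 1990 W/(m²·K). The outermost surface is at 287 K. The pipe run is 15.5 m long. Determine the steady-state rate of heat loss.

Q ≈ 616 W

Treating each annulus and film as a series resistance:
R_inner film = 1/(h_i·2πr₁L) = 1/(1990×2π×0.03×15.5) = 1.72×10^-4 K/W
R_cast iron pipe wall = ln(35.3/30)/(2π×52.5×15.5) = 3.182×10^-5 K/W
R_extruded polystyrene = ln(52.3/35.3)/(2π×0.0283×15.5) = 0.1426 K/W
R_total = 0.1428 K/W
Q = ΔT/R_total = 88/0.1428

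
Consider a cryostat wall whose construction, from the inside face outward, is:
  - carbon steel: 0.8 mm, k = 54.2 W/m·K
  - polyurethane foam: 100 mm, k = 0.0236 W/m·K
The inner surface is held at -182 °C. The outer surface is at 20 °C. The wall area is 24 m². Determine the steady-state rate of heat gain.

Treating each layer as a thermal resistance in series:
R_carbon steel = L/(kA) = 0.0008/(54.2×24) = 6.15×10^-7 K/W
R_polyurethane foam = L/(kA) = 0.1/(0.0236×24) = 0.1766 K/W
R_total = 0.1766 K/W
Q = ΔT / R_total = 202 / 0.1766

Q ≈ 1140 W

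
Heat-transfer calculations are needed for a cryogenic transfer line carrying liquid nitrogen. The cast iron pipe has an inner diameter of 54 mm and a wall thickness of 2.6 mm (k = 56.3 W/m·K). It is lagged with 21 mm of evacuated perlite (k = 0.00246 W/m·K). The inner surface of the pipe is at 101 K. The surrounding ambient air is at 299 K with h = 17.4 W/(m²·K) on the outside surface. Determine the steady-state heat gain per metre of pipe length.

Per-layer cylindrical resistances, series-summed:
R_cast iron pipe wall = ln(29.6/27)/(2π×56.3×1) = 2.599×10^-4 K/W
R_evacuated perlite = ln(50.6/29.6)/(2π×0.00246×1) = 34.69 K/W
R_outer film = 1/(h_o·2πr_oL) = 1/(17.4×2π×0.0506×1) = 0.1808 K/W
R_total = 34.87 K/W
Q = ΔT/R_total = 198/34.87

q′ ≈ 5.68 W/m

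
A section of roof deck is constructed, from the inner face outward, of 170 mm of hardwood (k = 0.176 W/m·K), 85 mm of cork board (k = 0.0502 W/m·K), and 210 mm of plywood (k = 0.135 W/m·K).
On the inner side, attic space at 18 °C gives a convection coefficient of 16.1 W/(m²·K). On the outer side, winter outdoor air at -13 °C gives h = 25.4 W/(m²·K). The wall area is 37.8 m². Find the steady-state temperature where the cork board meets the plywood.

T ≈ -1.54 °C

Model the wall as resistances in series:
R_inner film = 1/(h_i·A) = 1/(16.1×37.8) = 0.001643 K/W
R_hardwood = L/(kA) = 0.17/(0.176×37.8) = 0.02555 K/W
R_cork board = L/(kA) = 0.085/(0.0502×37.8) = 0.04479 K/W
R_plywood = L/(kA) = 0.21/(0.135×37.8) = 0.04115 K/W
R_outer film = 1/(h_o·A) = 1/(25.4×37.8) = 0.001042 K/W
R_total = 0.1142 K/W;  Q = ΔT/R_total = 31/0.1142 = 271.5 W
T_interface = T_inner − Q·ΣR(inner→interface) = 18 − 271×0.07199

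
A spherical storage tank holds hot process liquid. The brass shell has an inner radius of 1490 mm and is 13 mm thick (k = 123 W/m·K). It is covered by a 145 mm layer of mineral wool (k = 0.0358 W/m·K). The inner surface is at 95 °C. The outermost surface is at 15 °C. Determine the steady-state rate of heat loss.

Q ≈ 615 W

Each spherical layer contributes R = (1/r_i − 1/r_o)/(4πk):
R_brass shell = (1/1.49 − 1/1.503)/(4π×123) = 3.756×10^-6 K/W
R_mineral wool = (1/1.503 − 1/1.648)/(4π×0.0358) = 0.1301 K/W
R_total = 0.1301 K/W
Q = ΔT/R_total = 80/0.1301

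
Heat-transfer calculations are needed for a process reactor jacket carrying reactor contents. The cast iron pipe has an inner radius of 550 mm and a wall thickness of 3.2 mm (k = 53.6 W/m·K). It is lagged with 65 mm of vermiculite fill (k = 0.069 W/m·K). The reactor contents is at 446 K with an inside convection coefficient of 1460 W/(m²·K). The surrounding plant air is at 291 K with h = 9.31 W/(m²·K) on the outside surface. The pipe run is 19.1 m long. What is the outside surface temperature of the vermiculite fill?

T ≈ 306 K

Radial resistances (cylindrical: R_cond = ln(r_o/r_i)/(2πkL), R_conv = 1/(h·2πrL)):
R_inner film = 1/(h_i·2πr₁L) = 1/(1460×2π×0.55×19.1) = 1.038×10^-5 K/W
R_cast iron pipe wall = ln(553.2/550)/(2π×53.6×19.1) = 9.019×10^-7 K/W
R_vermiculite fill = ln(618.2/553.2)/(2π×0.069×19.1) = 0.01342 K/W
R_outer film = 1/(h_o·2πr_oL) = 1/(9.31×2π×0.6182×19.1) = 0.001448 K/W
R_total = 0.01488 K/W
Q = ΔT/R_total = 155/0.01488
Q = 10400 W
T_interface = T_inner − Q·ΣR(inner→interface) = 446 − 10400×0.01343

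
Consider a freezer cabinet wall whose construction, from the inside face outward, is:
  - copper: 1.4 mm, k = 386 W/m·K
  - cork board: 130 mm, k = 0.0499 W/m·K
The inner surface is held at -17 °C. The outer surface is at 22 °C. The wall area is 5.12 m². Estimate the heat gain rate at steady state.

Using the resistance-network approach (series):
R_copper = L/(kA) = 0.0014/(386×5.12) = 7.084×10^-7 K/W
R_cork board = L/(kA) = 0.13/(0.0499×5.12) = 0.5088 K/W
R_total = 0.5088 K/W
Q = ΔT / R_total = 39 / 0.5088

Q ≈ 76.6 W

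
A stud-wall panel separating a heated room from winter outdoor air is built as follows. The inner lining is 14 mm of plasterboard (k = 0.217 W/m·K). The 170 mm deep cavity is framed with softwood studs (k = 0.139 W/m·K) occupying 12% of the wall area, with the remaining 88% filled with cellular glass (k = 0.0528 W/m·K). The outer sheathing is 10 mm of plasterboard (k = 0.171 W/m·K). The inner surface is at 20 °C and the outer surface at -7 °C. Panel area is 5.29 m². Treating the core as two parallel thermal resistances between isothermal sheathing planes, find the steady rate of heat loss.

Sheathing layers in series; stud and cavity paths in parallel between them.
R_inner = 0.014/(0.217×5.29) = 0.0122 K/W
R_stud  = 0.17/(0.139×0.12×5.29) = 1.927 K/W
R_cav   = 0.17/(0.0528×0.88×5.29) = 0.6916 K/W
1/R_core = 1/R_stud + 1/R_cav → R_core = 0.5089 K/W
R_outer = 0.01/(0.171×5.29) = 0.01105 K/W
R_total = 0.5322 K/W
Q = ΔT/R_total = 27/0.5322

Q ≈ 50.7 W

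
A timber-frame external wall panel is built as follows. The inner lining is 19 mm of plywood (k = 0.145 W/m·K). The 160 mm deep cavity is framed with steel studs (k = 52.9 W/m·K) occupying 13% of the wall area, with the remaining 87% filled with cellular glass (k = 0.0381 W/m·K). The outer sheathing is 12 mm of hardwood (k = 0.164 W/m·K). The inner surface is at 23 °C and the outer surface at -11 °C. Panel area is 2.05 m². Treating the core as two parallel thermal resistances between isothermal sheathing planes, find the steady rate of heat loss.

Q ≈ 307 W

Sheathing layers in series; stud and cavity paths in parallel between them.
R_inner = 0.019/(0.145×2.05) = 0.06392 K/W
R_stud  = 0.16/(52.9×0.13×2.05) = 0.01135 K/W
R_cav   = 0.16/(0.0381×0.87×2.05) = 2.355 K/W
1/R_core = 1/R_stud + 1/R_cav → R_core = 0.01129 K/W
R_outer = 0.012/(0.164×2.05) = 0.03569 K/W
R_total = 0.1109 K/W
Q = ΔT/R_total = 34/0.1109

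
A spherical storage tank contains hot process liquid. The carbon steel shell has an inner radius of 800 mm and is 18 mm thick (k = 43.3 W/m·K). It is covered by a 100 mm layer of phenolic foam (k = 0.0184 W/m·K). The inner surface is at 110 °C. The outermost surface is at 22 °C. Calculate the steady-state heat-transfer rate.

Q ≈ 153 W

For a spherical shell R = (1/r₁ − 1/r₂)/(4πk); film R = 1/(h·4πr²). In series:
R_carbon steel shell = (1/0.8 − 1/0.818)/(4π×43.3) = 5.055×10^-5 K/W
R_phenolic foam = (1/0.818 − 1/0.918)/(4π×0.0184) = 0.5759 K/W
R_total = 0.576 K/W
Q = ΔT/R_total = 88/0.576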